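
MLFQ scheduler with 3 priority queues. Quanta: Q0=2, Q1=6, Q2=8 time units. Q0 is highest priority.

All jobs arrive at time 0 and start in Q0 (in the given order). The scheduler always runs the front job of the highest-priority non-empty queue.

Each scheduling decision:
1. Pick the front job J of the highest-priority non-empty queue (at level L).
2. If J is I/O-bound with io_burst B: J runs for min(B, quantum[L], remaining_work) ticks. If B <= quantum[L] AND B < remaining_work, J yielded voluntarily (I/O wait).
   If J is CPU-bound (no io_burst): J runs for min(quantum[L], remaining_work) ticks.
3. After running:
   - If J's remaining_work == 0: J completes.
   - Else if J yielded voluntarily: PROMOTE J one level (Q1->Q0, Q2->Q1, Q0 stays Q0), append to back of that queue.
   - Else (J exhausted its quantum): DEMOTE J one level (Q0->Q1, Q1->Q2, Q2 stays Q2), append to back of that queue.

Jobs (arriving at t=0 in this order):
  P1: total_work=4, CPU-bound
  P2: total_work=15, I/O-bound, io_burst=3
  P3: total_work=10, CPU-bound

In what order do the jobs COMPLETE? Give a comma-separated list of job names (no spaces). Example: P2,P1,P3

t=0-2: P1@Q0 runs 2, rem=2, quantum used, demote→Q1. Q0=[P2,P3] Q1=[P1] Q2=[]
t=2-4: P2@Q0 runs 2, rem=13, quantum used, demote→Q1. Q0=[P3] Q1=[P1,P2] Q2=[]
t=4-6: P3@Q0 runs 2, rem=8, quantum used, demote→Q1. Q0=[] Q1=[P1,P2,P3] Q2=[]
t=6-8: P1@Q1 runs 2, rem=0, completes. Q0=[] Q1=[P2,P3] Q2=[]
t=8-11: P2@Q1 runs 3, rem=10, I/O yield, promote→Q0. Q0=[P2] Q1=[P3] Q2=[]
t=11-13: P2@Q0 runs 2, rem=8, quantum used, demote→Q1. Q0=[] Q1=[P3,P2] Q2=[]
t=13-19: P3@Q1 runs 6, rem=2, quantum used, demote→Q2. Q0=[] Q1=[P2] Q2=[P3]
t=19-22: P2@Q1 runs 3, rem=5, I/O yield, promote→Q0. Q0=[P2] Q1=[] Q2=[P3]
t=22-24: P2@Q0 runs 2, rem=3, quantum used, demote→Q1. Q0=[] Q1=[P2] Q2=[P3]
t=24-27: P2@Q1 runs 3, rem=0, completes. Q0=[] Q1=[] Q2=[P3]
t=27-29: P3@Q2 runs 2, rem=0, completes. Q0=[] Q1=[] Q2=[]

Answer: P1,P2,P3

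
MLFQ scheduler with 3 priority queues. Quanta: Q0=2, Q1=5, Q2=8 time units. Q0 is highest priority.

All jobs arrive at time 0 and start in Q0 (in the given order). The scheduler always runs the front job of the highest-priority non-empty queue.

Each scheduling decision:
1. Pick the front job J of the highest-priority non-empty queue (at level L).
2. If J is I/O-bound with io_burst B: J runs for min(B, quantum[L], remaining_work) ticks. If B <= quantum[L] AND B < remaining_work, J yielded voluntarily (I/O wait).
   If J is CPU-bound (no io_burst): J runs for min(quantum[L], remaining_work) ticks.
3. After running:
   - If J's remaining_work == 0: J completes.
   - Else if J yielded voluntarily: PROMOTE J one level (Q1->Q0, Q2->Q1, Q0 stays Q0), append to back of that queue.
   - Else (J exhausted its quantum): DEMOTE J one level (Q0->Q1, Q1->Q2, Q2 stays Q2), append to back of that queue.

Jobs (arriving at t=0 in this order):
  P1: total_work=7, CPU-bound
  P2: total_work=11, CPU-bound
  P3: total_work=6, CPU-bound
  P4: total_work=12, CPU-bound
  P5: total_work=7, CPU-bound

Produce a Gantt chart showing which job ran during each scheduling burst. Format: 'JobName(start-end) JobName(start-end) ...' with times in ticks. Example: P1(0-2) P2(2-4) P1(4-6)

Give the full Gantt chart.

Answer: P1(0-2) P2(2-4) P3(4-6) P4(6-8) P5(8-10) P1(10-15) P2(15-20) P3(20-24) P4(24-29) P5(29-34) P2(34-38) P4(38-43)

Derivation:
t=0-2: P1@Q0 runs 2, rem=5, quantum used, demote→Q1. Q0=[P2,P3,P4,P5] Q1=[P1] Q2=[]
t=2-4: P2@Q0 runs 2, rem=9, quantum used, demote→Q1. Q0=[P3,P4,P5] Q1=[P1,P2] Q2=[]
t=4-6: P3@Q0 runs 2, rem=4, quantum used, demote→Q1. Q0=[P4,P5] Q1=[P1,P2,P3] Q2=[]
t=6-8: P4@Q0 runs 2, rem=10, quantum used, demote→Q1. Q0=[P5] Q1=[P1,P2,P3,P4] Q2=[]
t=8-10: P5@Q0 runs 2, rem=5, quantum used, demote→Q1. Q0=[] Q1=[P1,P2,P3,P4,P5] Q2=[]
t=10-15: P1@Q1 runs 5, rem=0, completes. Q0=[] Q1=[P2,P3,P4,P5] Q2=[]
t=15-20: P2@Q1 runs 5, rem=4, quantum used, demote→Q2. Q0=[] Q1=[P3,P4,P5] Q2=[P2]
t=20-24: P3@Q1 runs 4, rem=0, completes. Q0=[] Q1=[P4,P5] Q2=[P2]
t=24-29: P4@Q1 runs 5, rem=5, quantum used, demote→Q2. Q0=[] Q1=[P5] Q2=[P2,P4]
t=29-34: P5@Q1 runs 5, rem=0, completes. Q0=[] Q1=[] Q2=[P2,P4]
t=34-38: P2@Q2 runs 4, rem=0, completes. Q0=[] Q1=[] Q2=[P4]
t=38-43: P4@Q2 runs 5, rem=0, completes. Q0=[] Q1=[] Q2=[]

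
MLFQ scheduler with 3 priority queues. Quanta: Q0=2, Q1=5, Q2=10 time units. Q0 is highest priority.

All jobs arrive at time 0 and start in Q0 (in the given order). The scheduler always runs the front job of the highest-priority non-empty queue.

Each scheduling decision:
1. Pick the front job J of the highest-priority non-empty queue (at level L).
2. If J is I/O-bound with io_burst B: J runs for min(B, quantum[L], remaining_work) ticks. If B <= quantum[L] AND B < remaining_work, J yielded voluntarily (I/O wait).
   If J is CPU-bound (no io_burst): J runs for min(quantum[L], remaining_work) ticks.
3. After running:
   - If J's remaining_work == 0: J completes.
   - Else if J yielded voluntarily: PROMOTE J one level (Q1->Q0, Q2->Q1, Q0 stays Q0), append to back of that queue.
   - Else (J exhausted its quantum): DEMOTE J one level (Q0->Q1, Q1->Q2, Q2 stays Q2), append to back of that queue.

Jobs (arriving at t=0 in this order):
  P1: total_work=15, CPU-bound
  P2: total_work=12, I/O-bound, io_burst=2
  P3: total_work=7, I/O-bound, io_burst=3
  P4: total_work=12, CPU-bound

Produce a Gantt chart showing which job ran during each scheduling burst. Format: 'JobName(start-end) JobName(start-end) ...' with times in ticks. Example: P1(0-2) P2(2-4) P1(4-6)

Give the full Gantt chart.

t=0-2: P1@Q0 runs 2, rem=13, quantum used, demote→Q1. Q0=[P2,P3,P4] Q1=[P1] Q2=[]
t=2-4: P2@Q0 runs 2, rem=10, I/O yield, promote→Q0. Q0=[P3,P4,P2] Q1=[P1] Q2=[]
t=4-6: P3@Q0 runs 2, rem=5, quantum used, demote→Q1. Q0=[P4,P2] Q1=[P1,P3] Q2=[]
t=6-8: P4@Q0 runs 2, rem=10, quantum used, demote→Q1. Q0=[P2] Q1=[P1,P3,P4] Q2=[]
t=8-10: P2@Q0 runs 2, rem=8, I/O yield, promote→Q0. Q0=[P2] Q1=[P1,P3,P4] Q2=[]
t=10-12: P2@Q0 runs 2, rem=6, I/O yield, promote→Q0. Q0=[P2] Q1=[P1,P3,P4] Q2=[]
t=12-14: P2@Q0 runs 2, rem=4, I/O yield, promote→Q0. Q0=[P2] Q1=[P1,P3,P4] Q2=[]
t=14-16: P2@Q0 runs 2, rem=2, I/O yield, promote→Q0. Q0=[P2] Q1=[P1,P3,P4] Q2=[]
t=16-18: P2@Q0 runs 2, rem=0, completes. Q0=[] Q1=[P1,P3,P4] Q2=[]
t=18-23: P1@Q1 runs 5, rem=8, quantum used, demote→Q2. Q0=[] Q1=[P3,P4] Q2=[P1]
t=23-26: P3@Q1 runs 3, rem=2, I/O yield, promote→Q0. Q0=[P3] Q1=[P4] Q2=[P1]
t=26-28: P3@Q0 runs 2, rem=0, completes. Q0=[] Q1=[P4] Q2=[P1]
t=28-33: P4@Q1 runs 5, rem=5, quantum used, demote→Q2. Q0=[] Q1=[] Q2=[P1,P4]
t=33-41: P1@Q2 runs 8, rem=0, completes. Q0=[] Q1=[] Q2=[P4]
t=41-46: P4@Q2 runs 5, rem=0, completes. Q0=[] Q1=[] Q2=[]

Answer: P1(0-2) P2(2-4) P3(4-6) P4(6-8) P2(8-10) P2(10-12) P2(12-14) P2(14-16) P2(16-18) P1(18-23) P3(23-26) P3(26-28) P4(28-33) P1(33-41) P4(41-46)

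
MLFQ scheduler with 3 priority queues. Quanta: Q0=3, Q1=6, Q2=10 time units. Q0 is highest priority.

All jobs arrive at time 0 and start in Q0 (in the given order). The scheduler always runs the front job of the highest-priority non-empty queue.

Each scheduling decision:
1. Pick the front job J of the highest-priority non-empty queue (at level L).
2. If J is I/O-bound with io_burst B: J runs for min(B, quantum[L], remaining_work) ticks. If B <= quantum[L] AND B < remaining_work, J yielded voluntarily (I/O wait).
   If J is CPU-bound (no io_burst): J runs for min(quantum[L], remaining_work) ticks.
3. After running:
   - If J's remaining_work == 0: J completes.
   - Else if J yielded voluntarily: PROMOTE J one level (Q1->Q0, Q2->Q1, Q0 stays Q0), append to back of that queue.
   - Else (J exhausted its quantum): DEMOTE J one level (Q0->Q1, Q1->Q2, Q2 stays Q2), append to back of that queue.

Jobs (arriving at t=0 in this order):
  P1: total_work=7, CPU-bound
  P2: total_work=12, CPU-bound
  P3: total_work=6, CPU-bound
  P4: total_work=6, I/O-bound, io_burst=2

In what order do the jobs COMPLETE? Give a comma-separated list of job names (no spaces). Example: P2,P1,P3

t=0-3: P1@Q0 runs 3, rem=4, quantum used, demote→Q1. Q0=[P2,P3,P4] Q1=[P1] Q2=[]
t=3-6: P2@Q0 runs 3, rem=9, quantum used, demote→Q1. Q0=[P3,P4] Q1=[P1,P2] Q2=[]
t=6-9: P3@Q0 runs 3, rem=3, quantum used, demote→Q1. Q0=[P4] Q1=[P1,P2,P3] Q2=[]
t=9-11: P4@Q0 runs 2, rem=4, I/O yield, promote→Q0. Q0=[P4] Q1=[P1,P2,P3] Q2=[]
t=11-13: P4@Q0 runs 2, rem=2, I/O yield, promote→Q0. Q0=[P4] Q1=[P1,P2,P3] Q2=[]
t=13-15: P4@Q0 runs 2, rem=0, completes. Q0=[] Q1=[P1,P2,P3] Q2=[]
t=15-19: P1@Q1 runs 4, rem=0, completes. Q0=[] Q1=[P2,P3] Q2=[]
t=19-25: P2@Q1 runs 6, rem=3, quantum used, demote→Q2. Q0=[] Q1=[P3] Q2=[P2]
t=25-28: P3@Q1 runs 3, rem=0, completes. Q0=[] Q1=[] Q2=[P2]
t=28-31: P2@Q2 runs 3, rem=0, completes. Q0=[] Q1=[] Q2=[]

Answer: P4,P1,P3,P2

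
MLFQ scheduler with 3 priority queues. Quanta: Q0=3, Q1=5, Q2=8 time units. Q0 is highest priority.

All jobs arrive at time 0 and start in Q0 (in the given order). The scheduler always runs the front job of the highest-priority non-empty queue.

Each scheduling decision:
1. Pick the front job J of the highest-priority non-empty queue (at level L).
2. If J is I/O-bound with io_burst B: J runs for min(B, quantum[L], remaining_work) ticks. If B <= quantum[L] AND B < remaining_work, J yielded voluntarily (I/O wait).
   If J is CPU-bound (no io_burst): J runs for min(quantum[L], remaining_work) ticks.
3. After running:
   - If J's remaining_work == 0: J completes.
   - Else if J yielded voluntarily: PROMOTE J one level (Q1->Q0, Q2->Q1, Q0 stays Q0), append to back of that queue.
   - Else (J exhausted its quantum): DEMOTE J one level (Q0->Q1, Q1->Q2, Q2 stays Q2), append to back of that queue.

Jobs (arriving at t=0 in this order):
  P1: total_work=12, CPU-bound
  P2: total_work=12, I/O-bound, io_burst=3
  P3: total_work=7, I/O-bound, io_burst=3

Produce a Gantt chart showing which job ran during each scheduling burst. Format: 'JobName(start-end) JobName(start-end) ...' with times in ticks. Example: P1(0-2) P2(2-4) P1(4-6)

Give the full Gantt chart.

Answer: P1(0-3) P2(3-6) P3(6-9) P2(9-12) P3(12-15) P2(15-18) P3(18-19) P2(19-22) P1(22-27) P1(27-31)

Derivation:
t=0-3: P1@Q0 runs 3, rem=9, quantum used, demote→Q1. Q0=[P2,P3] Q1=[P1] Q2=[]
t=3-6: P2@Q0 runs 3, rem=9, I/O yield, promote→Q0. Q0=[P3,P2] Q1=[P1] Q2=[]
t=6-9: P3@Q0 runs 3, rem=4, I/O yield, promote→Q0. Q0=[P2,P3] Q1=[P1] Q2=[]
t=9-12: P2@Q0 runs 3, rem=6, I/O yield, promote→Q0. Q0=[P3,P2] Q1=[P1] Q2=[]
t=12-15: P3@Q0 runs 3, rem=1, I/O yield, promote→Q0. Q0=[P2,P3] Q1=[P1] Q2=[]
t=15-18: P2@Q0 runs 3, rem=3, I/O yield, promote→Q0. Q0=[P3,P2] Q1=[P1] Q2=[]
t=18-19: P3@Q0 runs 1, rem=0, completes. Q0=[P2] Q1=[P1] Q2=[]
t=19-22: P2@Q0 runs 3, rem=0, completes. Q0=[] Q1=[P1] Q2=[]
t=22-27: P1@Q1 runs 5, rem=4, quantum used, demote→Q2. Q0=[] Q1=[] Q2=[P1]
t=27-31: P1@Q2 runs 4, rem=0, completes. Q0=[] Q1=[] Q2=[]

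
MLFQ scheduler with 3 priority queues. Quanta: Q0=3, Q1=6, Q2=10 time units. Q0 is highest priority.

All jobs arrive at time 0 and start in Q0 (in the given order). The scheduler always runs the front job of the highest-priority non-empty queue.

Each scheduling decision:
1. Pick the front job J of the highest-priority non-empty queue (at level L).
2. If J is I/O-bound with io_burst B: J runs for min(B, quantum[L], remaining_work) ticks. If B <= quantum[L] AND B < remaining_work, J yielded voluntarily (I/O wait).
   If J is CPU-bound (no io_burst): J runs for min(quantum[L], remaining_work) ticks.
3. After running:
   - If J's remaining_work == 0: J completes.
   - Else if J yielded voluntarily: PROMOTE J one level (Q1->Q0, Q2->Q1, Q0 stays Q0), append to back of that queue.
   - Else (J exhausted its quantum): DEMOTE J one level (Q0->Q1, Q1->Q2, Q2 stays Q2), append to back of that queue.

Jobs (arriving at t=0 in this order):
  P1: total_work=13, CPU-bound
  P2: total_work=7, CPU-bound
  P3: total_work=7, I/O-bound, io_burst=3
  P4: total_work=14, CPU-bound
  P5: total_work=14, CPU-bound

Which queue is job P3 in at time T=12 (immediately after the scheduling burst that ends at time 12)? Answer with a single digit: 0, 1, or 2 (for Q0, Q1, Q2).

Answer: 0

Derivation:
t=0-3: P1@Q0 runs 3, rem=10, quantum used, demote→Q1. Q0=[P2,P3,P4,P5] Q1=[P1] Q2=[]
t=3-6: P2@Q0 runs 3, rem=4, quantum used, demote→Q1. Q0=[P3,P4,P5] Q1=[P1,P2] Q2=[]
t=6-9: P3@Q0 runs 3, rem=4, I/O yield, promote→Q0. Q0=[P4,P5,P3] Q1=[P1,P2] Q2=[]
t=9-12: P4@Q0 runs 3, rem=11, quantum used, demote→Q1. Q0=[P5,P3] Q1=[P1,P2,P4] Q2=[]
t=12-15: P5@Q0 runs 3, rem=11, quantum used, demote→Q1. Q0=[P3] Q1=[P1,P2,P4,P5] Q2=[]
t=15-18: P3@Q0 runs 3, rem=1, I/O yield, promote→Q0. Q0=[P3] Q1=[P1,P2,P4,P5] Q2=[]
t=18-19: P3@Q0 runs 1, rem=0, completes. Q0=[] Q1=[P1,P2,P4,P5] Q2=[]
t=19-25: P1@Q1 runs 6, rem=4, quantum used, demote→Q2. Q0=[] Q1=[P2,P4,P5] Q2=[P1]
t=25-29: P2@Q1 runs 4, rem=0, completes. Q0=[] Q1=[P4,P5] Q2=[P1]
t=29-35: P4@Q1 runs 6, rem=5, quantum used, demote→Q2. Q0=[] Q1=[P5] Q2=[P1,P4]
t=35-41: P5@Q1 runs 6, rem=5, quantum used, demote→Q2. Q0=[] Q1=[] Q2=[P1,P4,P5]
t=41-45: P1@Q2 runs 4, rem=0, completes. Q0=[] Q1=[] Q2=[P4,P5]
t=45-50: P4@Q2 runs 5, rem=0, completes. Q0=[] Q1=[] Q2=[P5]
t=50-55: P5@Q2 runs 5, rem=0, completes. Q0=[] Q1=[] Q2=[]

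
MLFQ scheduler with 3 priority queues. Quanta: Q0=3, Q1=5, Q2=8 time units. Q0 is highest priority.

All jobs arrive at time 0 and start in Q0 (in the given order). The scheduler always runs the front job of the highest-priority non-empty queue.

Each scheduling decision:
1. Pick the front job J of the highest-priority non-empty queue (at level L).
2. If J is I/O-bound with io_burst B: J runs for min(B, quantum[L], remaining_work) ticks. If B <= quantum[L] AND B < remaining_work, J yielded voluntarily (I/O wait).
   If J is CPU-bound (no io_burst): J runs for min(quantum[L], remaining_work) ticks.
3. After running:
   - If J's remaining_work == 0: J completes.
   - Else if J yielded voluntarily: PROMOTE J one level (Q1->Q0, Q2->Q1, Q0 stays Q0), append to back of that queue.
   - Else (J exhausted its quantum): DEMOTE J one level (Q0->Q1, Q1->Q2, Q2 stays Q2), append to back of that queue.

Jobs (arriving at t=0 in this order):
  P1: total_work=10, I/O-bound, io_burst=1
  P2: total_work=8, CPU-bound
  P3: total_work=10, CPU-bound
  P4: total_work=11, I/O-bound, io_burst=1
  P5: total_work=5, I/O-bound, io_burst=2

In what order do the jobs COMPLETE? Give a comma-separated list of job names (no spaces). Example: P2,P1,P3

t=0-1: P1@Q0 runs 1, rem=9, I/O yield, promote→Q0. Q0=[P2,P3,P4,P5,P1] Q1=[] Q2=[]
t=1-4: P2@Q0 runs 3, rem=5, quantum used, demote→Q1. Q0=[P3,P4,P5,P1] Q1=[P2] Q2=[]
t=4-7: P3@Q0 runs 3, rem=7, quantum used, demote→Q1. Q0=[P4,P5,P1] Q1=[P2,P3] Q2=[]
t=7-8: P4@Q0 runs 1, rem=10, I/O yield, promote→Q0. Q0=[P5,P1,P4] Q1=[P2,P3] Q2=[]
t=8-10: P5@Q0 runs 2, rem=3, I/O yield, promote→Q0. Q0=[P1,P4,P5] Q1=[P2,P3] Q2=[]
t=10-11: P1@Q0 runs 1, rem=8, I/O yield, promote→Q0. Q0=[P4,P5,P1] Q1=[P2,P3] Q2=[]
t=11-12: P4@Q0 runs 1, rem=9, I/O yield, promote→Q0. Q0=[P5,P1,P4] Q1=[P2,P3] Q2=[]
t=12-14: P5@Q0 runs 2, rem=1, I/O yield, promote→Q0. Q0=[P1,P4,P5] Q1=[P2,P3] Q2=[]
t=14-15: P1@Q0 runs 1, rem=7, I/O yield, promote→Q0. Q0=[P4,P5,P1] Q1=[P2,P3] Q2=[]
t=15-16: P4@Q0 runs 1, rem=8, I/O yield, promote→Q0. Q0=[P5,P1,P4] Q1=[P2,P3] Q2=[]
t=16-17: P5@Q0 runs 1, rem=0, completes. Q0=[P1,P4] Q1=[P2,P3] Q2=[]
t=17-18: P1@Q0 runs 1, rem=6, I/O yield, promote→Q0. Q0=[P4,P1] Q1=[P2,P3] Q2=[]
t=18-19: P4@Q0 runs 1, rem=7, I/O yield, promote→Q0. Q0=[P1,P4] Q1=[P2,P3] Q2=[]
t=19-20: P1@Q0 runs 1, rem=5, I/O yield, promote→Q0. Q0=[P4,P1] Q1=[P2,P3] Q2=[]
t=20-21: P4@Q0 runs 1, rem=6, I/O yield, promote→Q0. Q0=[P1,P4] Q1=[P2,P3] Q2=[]
t=21-22: P1@Q0 runs 1, rem=4, I/O yield, promote→Q0. Q0=[P4,P1] Q1=[P2,P3] Q2=[]
t=22-23: P4@Q0 runs 1, rem=5, I/O yield, promote→Q0. Q0=[P1,P4] Q1=[P2,P3] Q2=[]
t=23-24: P1@Q0 runs 1, rem=3, I/O yield, promote→Q0. Q0=[P4,P1] Q1=[P2,P3] Q2=[]
t=24-25: P4@Q0 runs 1, rem=4, I/O yield, promote→Q0. Q0=[P1,P4] Q1=[P2,P3] Q2=[]
t=25-26: P1@Q0 runs 1, rem=2, I/O yield, promote→Q0. Q0=[P4,P1] Q1=[P2,P3] Q2=[]
t=26-27: P4@Q0 runs 1, rem=3, I/O yield, promote→Q0. Q0=[P1,P4] Q1=[P2,P3] Q2=[]
t=27-28: P1@Q0 runs 1, rem=1, I/O yield, promote→Q0. Q0=[P4,P1] Q1=[P2,P3] Q2=[]
t=28-29: P4@Q0 runs 1, rem=2, I/O yield, promote→Q0. Q0=[P1,P4] Q1=[P2,P3] Q2=[]
t=29-30: P1@Q0 runs 1, rem=0, completes. Q0=[P4] Q1=[P2,P3] Q2=[]
t=30-31: P4@Q0 runs 1, rem=1, I/O yield, promote→Q0. Q0=[P4] Q1=[P2,P3] Q2=[]
t=31-32: P4@Q0 runs 1, rem=0, completes. Q0=[] Q1=[P2,P3] Q2=[]
t=32-37: P2@Q1 runs 5, rem=0, completes. Q0=[] Q1=[P3] Q2=[]
t=37-42: P3@Q1 runs 5, rem=2, quantum used, demote→Q2. Q0=[] Q1=[] Q2=[P3]
t=42-44: P3@Q2 runs 2, rem=0, completes. Q0=[] Q1=[] Q2=[]

Answer: P5,P1,P4,P2,P3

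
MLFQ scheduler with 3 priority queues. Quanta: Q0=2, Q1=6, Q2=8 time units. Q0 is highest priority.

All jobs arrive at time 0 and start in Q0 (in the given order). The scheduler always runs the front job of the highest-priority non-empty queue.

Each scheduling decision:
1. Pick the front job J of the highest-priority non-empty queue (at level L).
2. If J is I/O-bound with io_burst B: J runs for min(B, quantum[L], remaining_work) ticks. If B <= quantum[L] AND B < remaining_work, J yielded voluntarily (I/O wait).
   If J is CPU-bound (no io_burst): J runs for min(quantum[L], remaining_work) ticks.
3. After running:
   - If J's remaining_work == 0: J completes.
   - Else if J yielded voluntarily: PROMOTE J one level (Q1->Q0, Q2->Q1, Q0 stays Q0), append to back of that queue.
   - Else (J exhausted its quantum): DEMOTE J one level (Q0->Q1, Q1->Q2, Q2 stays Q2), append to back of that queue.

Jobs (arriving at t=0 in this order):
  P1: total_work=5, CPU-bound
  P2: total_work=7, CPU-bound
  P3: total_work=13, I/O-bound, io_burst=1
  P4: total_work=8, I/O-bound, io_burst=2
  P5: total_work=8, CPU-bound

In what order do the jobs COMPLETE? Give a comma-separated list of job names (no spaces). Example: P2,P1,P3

t=0-2: P1@Q0 runs 2, rem=3, quantum used, demote→Q1. Q0=[P2,P3,P4,P5] Q1=[P1] Q2=[]
t=2-4: P2@Q0 runs 2, rem=5, quantum used, demote→Q1. Q0=[P3,P4,P5] Q1=[P1,P2] Q2=[]
t=4-5: P3@Q0 runs 1, rem=12, I/O yield, promote→Q0. Q0=[P4,P5,P3] Q1=[P1,P2] Q2=[]
t=5-7: P4@Q0 runs 2, rem=6, I/O yield, promote→Q0. Q0=[P5,P3,P4] Q1=[P1,P2] Q2=[]
t=7-9: P5@Q0 runs 2, rem=6, quantum used, demote→Q1. Q0=[P3,P4] Q1=[P1,P2,P5] Q2=[]
t=9-10: P3@Q0 runs 1, rem=11, I/O yield, promote→Q0. Q0=[P4,P3] Q1=[P1,P2,P5] Q2=[]
t=10-12: P4@Q0 runs 2, rem=4, I/O yield, promote→Q0. Q0=[P3,P4] Q1=[P1,P2,P5] Q2=[]
t=12-13: P3@Q0 runs 1, rem=10, I/O yield, promote→Q0. Q0=[P4,P3] Q1=[P1,P2,P5] Q2=[]
t=13-15: P4@Q0 runs 2, rem=2, I/O yield, promote→Q0. Q0=[P3,P4] Q1=[P1,P2,P5] Q2=[]
t=15-16: P3@Q0 runs 1, rem=9, I/O yield, promote→Q0. Q0=[P4,P3] Q1=[P1,P2,P5] Q2=[]
t=16-18: P4@Q0 runs 2, rem=0, completes. Q0=[P3] Q1=[P1,P2,P5] Q2=[]
t=18-19: P3@Q0 runs 1, rem=8, I/O yield, promote→Q0. Q0=[P3] Q1=[P1,P2,P5] Q2=[]
t=19-20: P3@Q0 runs 1, rem=7, I/O yield, promote→Q0. Q0=[P3] Q1=[P1,P2,P5] Q2=[]
t=20-21: P3@Q0 runs 1, rem=6, I/O yield, promote→Q0. Q0=[P3] Q1=[P1,P2,P5] Q2=[]
t=21-22: P3@Q0 runs 1, rem=5, I/O yield, promote→Q0. Q0=[P3] Q1=[P1,P2,P5] Q2=[]
t=22-23: P3@Q0 runs 1, rem=4, I/O yield, promote→Q0. Q0=[P3] Q1=[P1,P2,P5] Q2=[]
t=23-24: P3@Q0 runs 1, rem=3, I/O yield, promote→Q0. Q0=[P3] Q1=[P1,P2,P5] Q2=[]
t=24-25: P3@Q0 runs 1, rem=2, I/O yield, promote→Q0. Q0=[P3] Q1=[P1,P2,P5] Q2=[]
t=25-26: P3@Q0 runs 1, rem=1, I/O yield, promote→Q0. Q0=[P3] Q1=[P1,P2,P5] Q2=[]
t=26-27: P3@Q0 runs 1, rem=0, completes. Q0=[] Q1=[P1,P2,P5] Q2=[]
t=27-30: P1@Q1 runs 3, rem=0, completes. Q0=[] Q1=[P2,P5] Q2=[]
t=30-35: P2@Q1 runs 5, rem=0, completes. Q0=[] Q1=[P5] Q2=[]
t=35-41: P5@Q1 runs 6, rem=0, completes. Q0=[] Q1=[] Q2=[]

Answer: P4,P3,P1,P2,P5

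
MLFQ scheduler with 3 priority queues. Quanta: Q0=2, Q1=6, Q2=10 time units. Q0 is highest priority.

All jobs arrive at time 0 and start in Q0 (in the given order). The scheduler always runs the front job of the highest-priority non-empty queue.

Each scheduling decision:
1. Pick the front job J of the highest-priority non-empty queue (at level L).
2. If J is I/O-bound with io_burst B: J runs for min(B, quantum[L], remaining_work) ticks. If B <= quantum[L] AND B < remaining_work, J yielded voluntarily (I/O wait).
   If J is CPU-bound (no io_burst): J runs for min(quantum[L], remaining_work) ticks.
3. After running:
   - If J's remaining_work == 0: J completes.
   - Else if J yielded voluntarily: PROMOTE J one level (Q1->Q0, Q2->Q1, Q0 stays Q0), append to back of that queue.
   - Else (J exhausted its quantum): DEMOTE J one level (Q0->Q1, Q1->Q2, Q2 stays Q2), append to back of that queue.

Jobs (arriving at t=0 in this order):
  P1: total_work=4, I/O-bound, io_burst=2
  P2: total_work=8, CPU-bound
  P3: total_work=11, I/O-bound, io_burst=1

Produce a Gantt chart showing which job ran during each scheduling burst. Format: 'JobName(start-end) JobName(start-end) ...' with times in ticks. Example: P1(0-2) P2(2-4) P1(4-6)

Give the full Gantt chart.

Answer: P1(0-2) P2(2-4) P3(4-5) P1(5-7) P3(7-8) P3(8-9) P3(9-10) P3(10-11) P3(11-12) P3(12-13) P3(13-14) P3(14-15) P3(15-16) P3(16-17) P2(17-23)

Derivation:
t=0-2: P1@Q0 runs 2, rem=2, I/O yield, promote→Q0. Q0=[P2,P3,P1] Q1=[] Q2=[]
t=2-4: P2@Q0 runs 2, rem=6, quantum used, demote→Q1. Q0=[P3,P1] Q1=[P2] Q2=[]
t=4-5: P3@Q0 runs 1, rem=10, I/O yield, promote→Q0. Q0=[P1,P3] Q1=[P2] Q2=[]
t=5-7: P1@Q0 runs 2, rem=0, completes. Q0=[P3] Q1=[P2] Q2=[]
t=7-8: P3@Q0 runs 1, rem=9, I/O yield, promote→Q0. Q0=[P3] Q1=[P2] Q2=[]
t=8-9: P3@Q0 runs 1, rem=8, I/O yield, promote→Q0. Q0=[P3] Q1=[P2] Q2=[]
t=9-10: P3@Q0 runs 1, rem=7, I/O yield, promote→Q0. Q0=[P3] Q1=[P2] Q2=[]
t=10-11: P3@Q0 runs 1, rem=6, I/O yield, promote→Q0. Q0=[P3] Q1=[P2] Q2=[]
t=11-12: P3@Q0 runs 1, rem=5, I/O yield, promote→Q0. Q0=[P3] Q1=[P2] Q2=[]
t=12-13: P3@Q0 runs 1, rem=4, I/O yield, promote→Q0. Q0=[P3] Q1=[P2] Q2=[]
t=13-14: P3@Q0 runs 1, rem=3, I/O yield, promote→Q0. Q0=[P3] Q1=[P2] Q2=[]
t=14-15: P3@Q0 runs 1, rem=2, I/O yield, promote→Q0. Q0=[P3] Q1=[P2] Q2=[]
t=15-16: P3@Q0 runs 1, rem=1, I/O yield, promote→Q0. Q0=[P3] Q1=[P2] Q2=[]
t=16-17: P3@Q0 runs 1, rem=0, completes. Q0=[] Q1=[P2] Q2=[]
t=17-23: P2@Q1 runs 6, rem=0, completes. Q0=[] Q1=[] Q2=[]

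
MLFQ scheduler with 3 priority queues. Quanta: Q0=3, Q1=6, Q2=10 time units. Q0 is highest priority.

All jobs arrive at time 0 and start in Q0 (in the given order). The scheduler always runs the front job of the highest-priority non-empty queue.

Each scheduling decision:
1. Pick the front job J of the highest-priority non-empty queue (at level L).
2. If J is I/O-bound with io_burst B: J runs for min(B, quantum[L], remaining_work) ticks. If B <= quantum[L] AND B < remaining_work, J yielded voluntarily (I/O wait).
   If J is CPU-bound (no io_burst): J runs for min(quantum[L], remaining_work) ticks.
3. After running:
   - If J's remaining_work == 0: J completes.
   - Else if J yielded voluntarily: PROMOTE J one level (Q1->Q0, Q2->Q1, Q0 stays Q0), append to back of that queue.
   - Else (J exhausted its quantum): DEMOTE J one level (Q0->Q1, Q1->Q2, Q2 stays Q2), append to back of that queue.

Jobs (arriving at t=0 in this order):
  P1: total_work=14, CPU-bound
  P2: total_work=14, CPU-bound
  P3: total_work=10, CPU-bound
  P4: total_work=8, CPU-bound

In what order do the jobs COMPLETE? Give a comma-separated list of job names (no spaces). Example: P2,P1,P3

t=0-3: P1@Q0 runs 3, rem=11, quantum used, demote→Q1. Q0=[P2,P3,P4] Q1=[P1] Q2=[]
t=3-6: P2@Q0 runs 3, rem=11, quantum used, demote→Q1. Q0=[P3,P4] Q1=[P1,P2] Q2=[]
t=6-9: P3@Q0 runs 3, rem=7, quantum used, demote→Q1. Q0=[P4] Q1=[P1,P2,P3] Q2=[]
t=9-12: P4@Q0 runs 3, rem=5, quantum used, demote→Q1. Q0=[] Q1=[P1,P2,P3,P4] Q2=[]
t=12-18: P1@Q1 runs 6, rem=5, quantum used, demote→Q2. Q0=[] Q1=[P2,P3,P4] Q2=[P1]
t=18-24: P2@Q1 runs 6, rem=5, quantum used, demote→Q2. Q0=[] Q1=[P3,P4] Q2=[P1,P2]
t=24-30: P3@Q1 runs 6, rem=1, quantum used, demote→Q2. Q0=[] Q1=[P4] Q2=[P1,P2,P3]
t=30-35: P4@Q1 runs 5, rem=0, completes. Q0=[] Q1=[] Q2=[P1,P2,P3]
t=35-40: P1@Q2 runs 5, rem=0, completes. Q0=[] Q1=[] Q2=[P2,P3]
t=40-45: P2@Q2 runs 5, rem=0, completes. Q0=[] Q1=[] Q2=[P3]
t=45-46: P3@Q2 runs 1, rem=0, completes. Q0=[] Q1=[] Q2=[]

Answer: P4,P1,P2,P3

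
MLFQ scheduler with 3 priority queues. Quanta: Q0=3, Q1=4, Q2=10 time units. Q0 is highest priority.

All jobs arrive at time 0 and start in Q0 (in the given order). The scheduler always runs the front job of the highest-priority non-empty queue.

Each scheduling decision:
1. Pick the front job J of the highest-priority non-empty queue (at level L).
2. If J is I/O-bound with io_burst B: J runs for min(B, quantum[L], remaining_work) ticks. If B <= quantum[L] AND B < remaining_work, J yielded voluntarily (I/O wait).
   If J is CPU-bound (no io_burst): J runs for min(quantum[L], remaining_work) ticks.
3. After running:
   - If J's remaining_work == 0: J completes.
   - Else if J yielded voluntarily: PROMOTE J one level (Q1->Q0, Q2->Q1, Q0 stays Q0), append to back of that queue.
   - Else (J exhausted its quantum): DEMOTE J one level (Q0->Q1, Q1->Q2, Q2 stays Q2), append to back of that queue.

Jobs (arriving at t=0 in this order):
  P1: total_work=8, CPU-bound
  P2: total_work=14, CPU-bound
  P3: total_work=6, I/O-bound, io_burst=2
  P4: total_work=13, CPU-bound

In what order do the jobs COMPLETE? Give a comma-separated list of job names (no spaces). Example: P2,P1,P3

t=0-3: P1@Q0 runs 3, rem=5, quantum used, demote→Q1. Q0=[P2,P3,P4] Q1=[P1] Q2=[]
t=3-6: P2@Q0 runs 3, rem=11, quantum used, demote→Q1. Q0=[P3,P4] Q1=[P1,P2] Q2=[]
t=6-8: P3@Q0 runs 2, rem=4, I/O yield, promote→Q0. Q0=[P4,P3] Q1=[P1,P2] Q2=[]
t=8-11: P4@Q0 runs 3, rem=10, quantum used, demote→Q1. Q0=[P3] Q1=[P1,P2,P4] Q2=[]
t=11-13: P3@Q0 runs 2, rem=2, I/O yield, promote→Q0. Q0=[P3] Q1=[P1,P2,P4] Q2=[]
t=13-15: P3@Q0 runs 2, rem=0, completes. Q0=[] Q1=[P1,P2,P4] Q2=[]
t=15-19: P1@Q1 runs 4, rem=1, quantum used, demote→Q2. Q0=[] Q1=[P2,P4] Q2=[P1]
t=19-23: P2@Q1 runs 4, rem=7, quantum used, demote→Q2. Q0=[] Q1=[P4] Q2=[P1,P2]
t=23-27: P4@Q1 runs 4, rem=6, quantum used, demote→Q2. Q0=[] Q1=[] Q2=[P1,P2,P4]
t=27-28: P1@Q2 runs 1, rem=0, completes. Q0=[] Q1=[] Q2=[P2,P4]
t=28-35: P2@Q2 runs 7, rem=0, completes. Q0=[] Q1=[] Q2=[P4]
t=35-41: P4@Q2 runs 6, rem=0, completes. Q0=[] Q1=[] Q2=[]

Answer: P3,P1,P2,P4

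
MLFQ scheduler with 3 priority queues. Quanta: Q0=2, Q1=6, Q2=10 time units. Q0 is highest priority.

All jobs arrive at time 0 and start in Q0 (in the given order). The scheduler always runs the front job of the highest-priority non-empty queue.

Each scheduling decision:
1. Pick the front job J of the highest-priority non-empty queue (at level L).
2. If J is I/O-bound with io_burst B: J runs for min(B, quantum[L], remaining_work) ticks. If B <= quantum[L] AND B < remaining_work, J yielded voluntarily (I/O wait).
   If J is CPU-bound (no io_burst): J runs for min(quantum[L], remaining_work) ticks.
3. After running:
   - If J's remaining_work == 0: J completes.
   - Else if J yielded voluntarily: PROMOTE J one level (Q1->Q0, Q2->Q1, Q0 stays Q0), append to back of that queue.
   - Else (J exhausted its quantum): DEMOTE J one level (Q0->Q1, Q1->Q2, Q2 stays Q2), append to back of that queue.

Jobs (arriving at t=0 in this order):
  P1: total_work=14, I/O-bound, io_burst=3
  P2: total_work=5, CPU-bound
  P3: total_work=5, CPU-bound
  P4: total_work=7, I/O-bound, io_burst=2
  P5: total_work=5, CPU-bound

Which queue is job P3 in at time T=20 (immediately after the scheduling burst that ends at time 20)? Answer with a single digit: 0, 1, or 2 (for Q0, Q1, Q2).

Answer: 1

Derivation:
t=0-2: P1@Q0 runs 2, rem=12, quantum used, demote→Q1. Q0=[P2,P3,P4,P5] Q1=[P1] Q2=[]
t=2-4: P2@Q0 runs 2, rem=3, quantum used, demote→Q1. Q0=[P3,P4,P5] Q1=[P1,P2] Q2=[]
t=4-6: P3@Q0 runs 2, rem=3, quantum used, demote→Q1. Q0=[P4,P5] Q1=[P1,P2,P3] Q2=[]
t=6-8: P4@Q0 runs 2, rem=5, I/O yield, promote→Q0. Q0=[P5,P4] Q1=[P1,P2,P3] Q2=[]
t=8-10: P5@Q0 runs 2, rem=3, quantum used, demote→Q1. Q0=[P4] Q1=[P1,P2,P3,P5] Q2=[]
t=10-12: P4@Q0 runs 2, rem=3, I/O yield, promote→Q0. Q0=[P4] Q1=[P1,P2,P3,P5] Q2=[]
t=12-14: P4@Q0 runs 2, rem=1, I/O yield, promote→Q0. Q0=[P4] Q1=[P1,P2,P3,P5] Q2=[]
t=14-15: P4@Q0 runs 1, rem=0, completes. Q0=[] Q1=[P1,P2,P3,P5] Q2=[]
t=15-18: P1@Q1 runs 3, rem=9, I/O yield, promote→Q0. Q0=[P1] Q1=[P2,P3,P5] Q2=[]
t=18-20: P1@Q0 runs 2, rem=7, quantum used, demote→Q1. Q0=[] Q1=[P2,P3,P5,P1] Q2=[]
t=20-23: P2@Q1 runs 3, rem=0, completes. Q0=[] Q1=[P3,P5,P1] Q2=[]
t=23-26: P3@Q1 runs 3, rem=0, completes. Q0=[] Q1=[P5,P1] Q2=[]
t=26-29: P5@Q1 runs 3, rem=0, completes. Q0=[] Q1=[P1] Q2=[]
t=29-32: P1@Q1 runs 3, rem=4, I/O yield, promote→Q0. Q0=[P1] Q1=[] Q2=[]
t=32-34: P1@Q0 runs 2, rem=2, quantum used, demote→Q1. Q0=[] Q1=[P1] Q2=[]
t=34-36: P1@Q1 runs 2, rem=0, completes. Q0=[] Q1=[] Q2=[]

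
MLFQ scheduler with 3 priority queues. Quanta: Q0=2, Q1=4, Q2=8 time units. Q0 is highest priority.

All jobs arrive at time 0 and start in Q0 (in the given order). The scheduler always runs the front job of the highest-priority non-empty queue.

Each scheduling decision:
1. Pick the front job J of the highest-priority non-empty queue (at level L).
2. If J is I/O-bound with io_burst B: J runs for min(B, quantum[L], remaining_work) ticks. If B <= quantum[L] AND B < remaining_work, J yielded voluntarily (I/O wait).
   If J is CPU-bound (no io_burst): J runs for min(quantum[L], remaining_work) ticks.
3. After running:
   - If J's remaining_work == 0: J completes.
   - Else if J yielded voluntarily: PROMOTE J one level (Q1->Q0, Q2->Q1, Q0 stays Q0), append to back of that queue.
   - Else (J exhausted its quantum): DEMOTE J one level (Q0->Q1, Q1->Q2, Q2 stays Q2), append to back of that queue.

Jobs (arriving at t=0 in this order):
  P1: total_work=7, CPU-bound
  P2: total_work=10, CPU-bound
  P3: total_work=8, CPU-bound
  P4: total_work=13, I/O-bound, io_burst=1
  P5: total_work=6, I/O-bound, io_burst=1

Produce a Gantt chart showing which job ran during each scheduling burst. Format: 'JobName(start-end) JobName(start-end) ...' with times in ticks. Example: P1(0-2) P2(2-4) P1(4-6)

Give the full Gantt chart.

Answer: P1(0-2) P2(2-4) P3(4-6) P4(6-7) P5(7-8) P4(8-9) P5(9-10) P4(10-11) P5(11-12) P4(12-13) P5(13-14) P4(14-15) P5(15-16) P4(16-17) P5(17-18) P4(18-19) P4(19-20) P4(20-21) P4(21-22) P4(22-23) P4(23-24) P4(24-25) P1(25-29) P2(29-33) P3(33-37) P1(37-38) P2(38-42) P3(42-44)

Derivation:
t=0-2: P1@Q0 runs 2, rem=5, quantum used, demote→Q1. Q0=[P2,P3,P4,P5] Q1=[P1] Q2=[]
t=2-4: P2@Q0 runs 2, rem=8, quantum used, demote→Q1. Q0=[P3,P4,P5] Q1=[P1,P2] Q2=[]
t=4-6: P3@Q0 runs 2, rem=6, quantum used, demote→Q1. Q0=[P4,P5] Q1=[P1,P2,P3] Q2=[]
t=6-7: P4@Q0 runs 1, rem=12, I/O yield, promote→Q0. Q0=[P5,P4] Q1=[P1,P2,P3] Q2=[]
t=7-8: P5@Q0 runs 1, rem=5, I/O yield, promote→Q0. Q0=[P4,P5] Q1=[P1,P2,P3] Q2=[]
t=8-9: P4@Q0 runs 1, rem=11, I/O yield, promote→Q0. Q0=[P5,P4] Q1=[P1,P2,P3] Q2=[]
t=9-10: P5@Q0 runs 1, rem=4, I/O yield, promote→Q0. Q0=[P4,P5] Q1=[P1,P2,P3] Q2=[]
t=10-11: P4@Q0 runs 1, rem=10, I/O yield, promote→Q0. Q0=[P5,P4] Q1=[P1,P2,P3] Q2=[]
t=11-12: P5@Q0 runs 1, rem=3, I/O yield, promote→Q0. Q0=[P4,P5] Q1=[P1,P2,P3] Q2=[]
t=12-13: P4@Q0 runs 1, rem=9, I/O yield, promote→Q0. Q0=[P5,P4] Q1=[P1,P2,P3] Q2=[]
t=13-14: P5@Q0 runs 1, rem=2, I/O yield, promote→Q0. Q0=[P4,P5] Q1=[P1,P2,P3] Q2=[]
t=14-15: P4@Q0 runs 1, rem=8, I/O yield, promote→Q0. Q0=[P5,P4] Q1=[P1,P2,P3] Q2=[]
t=15-16: P5@Q0 runs 1, rem=1, I/O yield, promote→Q0. Q0=[P4,P5] Q1=[P1,P2,P3] Q2=[]
t=16-17: P4@Q0 runs 1, rem=7, I/O yield, promote→Q0. Q0=[P5,P4] Q1=[P1,P2,P3] Q2=[]
t=17-18: P5@Q0 runs 1, rem=0, completes. Q0=[P4] Q1=[P1,P2,P3] Q2=[]
t=18-19: P4@Q0 runs 1, rem=6, I/O yield, promote→Q0. Q0=[P4] Q1=[P1,P2,P3] Q2=[]
t=19-20: P4@Q0 runs 1, rem=5, I/O yield, promote→Q0. Q0=[P4] Q1=[P1,P2,P3] Q2=[]
t=20-21: P4@Q0 runs 1, rem=4, I/O yield, promote→Q0. Q0=[P4] Q1=[P1,P2,P3] Q2=[]
t=21-22: P4@Q0 runs 1, rem=3, I/O yield, promote→Q0. Q0=[P4] Q1=[P1,P2,P3] Q2=[]
t=22-23: P4@Q0 runs 1, rem=2, I/O yield, promote→Q0. Q0=[P4] Q1=[P1,P2,P3] Q2=[]
t=23-24: P4@Q0 runs 1, rem=1, I/O yield, promote→Q0. Q0=[P4] Q1=[P1,P2,P3] Q2=[]
t=24-25: P4@Q0 runs 1, rem=0, completes. Q0=[] Q1=[P1,P2,P3] Q2=[]
t=25-29: P1@Q1 runs 4, rem=1, quantum used, demote→Q2. Q0=[] Q1=[P2,P3] Q2=[P1]
t=29-33: P2@Q1 runs 4, rem=4, quantum used, demote→Q2. Q0=[] Q1=[P3] Q2=[P1,P2]
t=33-37: P3@Q1 runs 4, rem=2, quantum used, demote→Q2. Q0=[] Q1=[] Q2=[P1,P2,P3]
t=37-38: P1@Q2 runs 1, rem=0, completes. Q0=[] Q1=[] Q2=[P2,P3]
t=38-42: P2@Q2 runs 4, rem=0, completes. Q0=[] Q1=[] Q2=[P3]
t=42-44: P3@Q2 runs 2, rem=0, completes. Q0=[] Q1=[] Q2=[]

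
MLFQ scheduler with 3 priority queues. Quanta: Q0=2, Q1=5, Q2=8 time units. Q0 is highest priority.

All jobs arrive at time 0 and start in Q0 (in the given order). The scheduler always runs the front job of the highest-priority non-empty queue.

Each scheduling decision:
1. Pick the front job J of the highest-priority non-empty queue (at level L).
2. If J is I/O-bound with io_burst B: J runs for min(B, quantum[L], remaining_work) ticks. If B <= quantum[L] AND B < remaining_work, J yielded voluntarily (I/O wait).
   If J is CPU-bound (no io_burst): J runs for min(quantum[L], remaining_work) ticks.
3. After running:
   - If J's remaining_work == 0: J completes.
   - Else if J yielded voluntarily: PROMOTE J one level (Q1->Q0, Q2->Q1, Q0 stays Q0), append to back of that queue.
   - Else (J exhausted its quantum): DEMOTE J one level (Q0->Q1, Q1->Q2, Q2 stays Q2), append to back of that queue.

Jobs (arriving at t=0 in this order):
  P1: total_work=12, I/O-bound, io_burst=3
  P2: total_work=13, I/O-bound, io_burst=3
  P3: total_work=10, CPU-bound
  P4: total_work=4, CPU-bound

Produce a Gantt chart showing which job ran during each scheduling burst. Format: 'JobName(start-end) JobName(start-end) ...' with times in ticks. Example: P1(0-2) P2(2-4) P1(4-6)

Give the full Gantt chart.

t=0-2: P1@Q0 runs 2, rem=10, quantum used, demote→Q1. Q0=[P2,P3,P4] Q1=[P1] Q2=[]
t=2-4: P2@Q0 runs 2, rem=11, quantum used, demote→Q1. Q0=[P3,P4] Q1=[P1,P2] Q2=[]
t=4-6: P3@Q0 runs 2, rem=8, quantum used, demote→Q1. Q0=[P4] Q1=[P1,P2,P3] Q2=[]
t=6-8: P4@Q0 runs 2, rem=2, quantum used, demote→Q1. Q0=[] Q1=[P1,P2,P3,P4] Q2=[]
t=8-11: P1@Q1 runs 3, rem=7, I/O yield, promote→Q0. Q0=[P1] Q1=[P2,P3,P4] Q2=[]
t=11-13: P1@Q0 runs 2, rem=5, quantum used, demote→Q1. Q0=[] Q1=[P2,P3,P4,P1] Q2=[]
t=13-16: P2@Q1 runs 3, rem=8, I/O yield, promote→Q0. Q0=[P2] Q1=[P3,P4,P1] Q2=[]
t=16-18: P2@Q0 runs 2, rem=6, quantum used, demote→Q1. Q0=[] Q1=[P3,P4,P1,P2] Q2=[]
t=18-23: P3@Q1 runs 5, rem=3, quantum used, demote→Q2. Q0=[] Q1=[P4,P1,P2] Q2=[P3]
t=23-25: P4@Q1 runs 2, rem=0, completes. Q0=[] Q1=[P1,P2] Q2=[P3]
t=25-28: P1@Q1 runs 3, rem=2, I/O yield, promote→Q0. Q0=[P1] Q1=[P2] Q2=[P3]
t=28-30: P1@Q0 runs 2, rem=0, completes. Q0=[] Q1=[P2] Q2=[P3]
t=30-33: P2@Q1 runs 3, rem=3, I/O yield, promote→Q0. Q0=[P2] Q1=[] Q2=[P3]
t=33-35: P2@Q0 runs 2, rem=1, quantum used, demote→Q1. Q0=[] Q1=[P2] Q2=[P3]
t=35-36: P2@Q1 runs 1, rem=0, completes. Q0=[] Q1=[] Q2=[P3]
t=36-39: P3@Q2 runs 3, rem=0, completes. Q0=[] Q1=[] Q2=[]

Answer: P1(0-2) P2(2-4) P3(4-6) P4(6-8) P1(8-11) P1(11-13) P2(13-16) P2(16-18) P3(18-23) P4(23-25) P1(25-28) P1(28-30) P2(30-33) P2(33-35) P2(35-36) P3(36-39)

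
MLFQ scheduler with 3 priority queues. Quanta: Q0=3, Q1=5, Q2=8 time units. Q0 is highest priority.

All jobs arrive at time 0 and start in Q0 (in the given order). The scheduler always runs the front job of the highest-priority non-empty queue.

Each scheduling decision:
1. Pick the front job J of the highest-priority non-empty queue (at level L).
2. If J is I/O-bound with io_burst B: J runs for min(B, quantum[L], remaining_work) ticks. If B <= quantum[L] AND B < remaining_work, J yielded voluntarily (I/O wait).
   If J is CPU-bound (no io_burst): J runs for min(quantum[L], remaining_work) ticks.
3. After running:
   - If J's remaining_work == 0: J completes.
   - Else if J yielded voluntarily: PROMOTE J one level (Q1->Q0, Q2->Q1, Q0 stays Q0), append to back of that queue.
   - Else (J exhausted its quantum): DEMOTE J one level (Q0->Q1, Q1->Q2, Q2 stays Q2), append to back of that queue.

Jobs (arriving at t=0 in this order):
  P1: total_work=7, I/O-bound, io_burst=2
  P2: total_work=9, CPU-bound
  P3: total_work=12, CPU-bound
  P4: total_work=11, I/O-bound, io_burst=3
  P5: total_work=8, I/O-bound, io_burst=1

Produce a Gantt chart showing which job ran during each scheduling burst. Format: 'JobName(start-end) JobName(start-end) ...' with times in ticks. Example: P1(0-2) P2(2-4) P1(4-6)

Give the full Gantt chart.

Answer: P1(0-2) P2(2-5) P3(5-8) P4(8-11) P5(11-12) P1(12-14) P4(14-17) P5(17-18) P1(18-20) P4(20-23) P5(23-24) P1(24-25) P4(25-27) P5(27-28) P5(28-29) P5(29-30) P5(30-31) P5(31-32) P2(32-37) P3(37-42) P2(42-43) P3(43-47)

Derivation:
t=0-2: P1@Q0 runs 2, rem=5, I/O yield, promote→Q0. Q0=[P2,P3,P4,P5,P1] Q1=[] Q2=[]
t=2-5: P2@Q0 runs 3, rem=6, quantum used, demote→Q1. Q0=[P3,P4,P5,P1] Q1=[P2] Q2=[]
t=5-8: P3@Q0 runs 3, rem=9, quantum used, demote→Q1. Q0=[P4,P5,P1] Q1=[P2,P3] Q2=[]
t=8-11: P4@Q0 runs 3, rem=8, I/O yield, promote→Q0. Q0=[P5,P1,P4] Q1=[P2,P3] Q2=[]
t=11-12: P5@Q0 runs 1, rem=7, I/O yield, promote→Q0. Q0=[P1,P4,P5] Q1=[P2,P3] Q2=[]
t=12-14: P1@Q0 runs 2, rem=3, I/O yield, promote→Q0. Q0=[P4,P5,P1] Q1=[P2,P3] Q2=[]
t=14-17: P4@Q0 runs 3, rem=5, I/O yield, promote→Q0. Q0=[P5,P1,P4] Q1=[P2,P3] Q2=[]
t=17-18: P5@Q0 runs 1, rem=6, I/O yield, promote→Q0. Q0=[P1,P4,P5] Q1=[P2,P3] Q2=[]
t=18-20: P1@Q0 runs 2, rem=1, I/O yield, promote→Q0. Q0=[P4,P5,P1] Q1=[P2,P3] Q2=[]
t=20-23: P4@Q0 runs 3, rem=2, I/O yield, promote→Q0. Q0=[P5,P1,P4] Q1=[P2,P3] Q2=[]
t=23-24: P5@Q0 runs 1, rem=5, I/O yield, promote→Q0. Q0=[P1,P4,P5] Q1=[P2,P3] Q2=[]
t=24-25: P1@Q0 runs 1, rem=0, completes. Q0=[P4,P5] Q1=[P2,P3] Q2=[]
t=25-27: P4@Q0 runs 2, rem=0, completes. Q0=[P5] Q1=[P2,P3] Q2=[]
t=27-28: P5@Q0 runs 1, rem=4, I/O yield, promote→Q0. Q0=[P5] Q1=[P2,P3] Q2=[]
t=28-29: P5@Q0 runs 1, rem=3, I/O yield, promote→Q0. Q0=[P5] Q1=[P2,P3] Q2=[]
t=29-30: P5@Q0 runs 1, rem=2, I/O yield, promote→Q0. Q0=[P5] Q1=[P2,P3] Q2=[]
t=30-31: P5@Q0 runs 1, rem=1, I/O yield, promote→Q0. Q0=[P5] Q1=[P2,P3] Q2=[]
t=31-32: P5@Q0 runs 1, rem=0, completes. Q0=[] Q1=[P2,P3] Q2=[]
t=32-37: P2@Q1 runs 5, rem=1, quantum used, demote→Q2. Q0=[] Q1=[P3] Q2=[P2]
t=37-42: P3@Q1 runs 5, rem=4, quantum used, demote→Q2. Q0=[] Q1=[] Q2=[P2,P3]
t=42-43: P2@Q2 runs 1, rem=0, completes. Q0=[] Q1=[] Q2=[P3]
t=43-47: P3@Q2 runs 4, rem=0, completes. Q0=[] Q1=[] Q2=[]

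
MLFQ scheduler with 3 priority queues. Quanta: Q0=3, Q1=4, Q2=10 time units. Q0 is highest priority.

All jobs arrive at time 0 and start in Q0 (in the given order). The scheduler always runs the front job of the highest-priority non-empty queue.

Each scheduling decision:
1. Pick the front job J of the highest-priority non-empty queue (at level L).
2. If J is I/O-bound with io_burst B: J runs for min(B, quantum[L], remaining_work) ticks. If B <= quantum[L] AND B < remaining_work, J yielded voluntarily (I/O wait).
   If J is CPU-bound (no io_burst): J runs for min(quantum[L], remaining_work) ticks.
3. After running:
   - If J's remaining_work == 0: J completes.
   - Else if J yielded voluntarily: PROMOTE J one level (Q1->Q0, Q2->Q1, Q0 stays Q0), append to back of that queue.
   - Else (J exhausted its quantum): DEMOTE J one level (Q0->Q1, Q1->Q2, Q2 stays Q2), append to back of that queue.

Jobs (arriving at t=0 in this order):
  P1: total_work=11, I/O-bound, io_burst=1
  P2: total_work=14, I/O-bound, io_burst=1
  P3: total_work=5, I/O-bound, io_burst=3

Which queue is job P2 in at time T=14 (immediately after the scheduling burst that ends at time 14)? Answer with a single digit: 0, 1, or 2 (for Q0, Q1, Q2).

Answer: 0

Derivation:
t=0-1: P1@Q0 runs 1, rem=10, I/O yield, promote→Q0. Q0=[P2,P3,P1] Q1=[] Q2=[]
t=1-2: P2@Q0 runs 1, rem=13, I/O yield, promote→Q0. Q0=[P3,P1,P2] Q1=[] Q2=[]
t=2-5: P3@Q0 runs 3, rem=2, I/O yield, promote→Q0. Q0=[P1,P2,P3] Q1=[] Q2=[]
t=5-6: P1@Q0 runs 1, rem=9, I/O yield, promote→Q0. Q0=[P2,P3,P1] Q1=[] Q2=[]
t=6-7: P2@Q0 runs 1, rem=12, I/O yield, promote→Q0. Q0=[P3,P1,P2] Q1=[] Q2=[]
t=7-9: P3@Q0 runs 2, rem=0, completes. Q0=[P1,P2] Q1=[] Q2=[]
t=9-10: P1@Q0 runs 1, rem=8, I/O yield, promote→Q0. Q0=[P2,P1] Q1=[] Q2=[]
t=10-11: P2@Q0 runs 1, rem=11, I/O yield, promote→Q0. Q0=[P1,P2] Q1=[] Q2=[]
t=11-12: P1@Q0 runs 1, rem=7, I/O yield, promote→Q0. Q0=[P2,P1] Q1=[] Q2=[]
t=12-13: P2@Q0 runs 1, rem=10, I/O yield, promote→Q0. Q0=[P1,P2] Q1=[] Q2=[]
t=13-14: P1@Q0 runs 1, rem=6, I/O yield, promote→Q0. Q0=[P2,P1] Q1=[] Q2=[]
t=14-15: P2@Q0 runs 1, rem=9, I/O yield, promote→Q0. Q0=[P1,P2] Q1=[] Q2=[]
t=15-16: P1@Q0 runs 1, rem=5, I/O yield, promote→Q0. Q0=[P2,P1] Q1=[] Q2=[]
t=16-17: P2@Q0 runs 1, rem=8, I/O yield, promote→Q0. Q0=[P1,P2] Q1=[] Q2=[]
t=17-18: P1@Q0 runs 1, rem=4, I/O yield, promote→Q0. Q0=[P2,P1] Q1=[] Q2=[]
t=18-19: P2@Q0 runs 1, rem=7, I/O yield, promote→Q0. Q0=[P1,P2] Q1=[] Q2=[]
t=19-20: P1@Q0 runs 1, rem=3, I/O yield, promote→Q0. Q0=[P2,P1] Q1=[] Q2=[]
t=20-21: P2@Q0 runs 1, rem=6, I/O yield, promote→Q0. Q0=[P1,P2] Q1=[] Q2=[]
t=21-22: P1@Q0 runs 1, rem=2, I/O yield, promote→Q0. Q0=[P2,P1] Q1=[] Q2=[]
t=22-23: P2@Q0 runs 1, rem=5, I/O yield, promote→Q0. Q0=[P1,P2] Q1=[] Q2=[]
t=23-24: P1@Q0 runs 1, rem=1, I/O yield, promote→Q0. Q0=[P2,P1] Q1=[] Q2=[]
t=24-25: P2@Q0 runs 1, rem=4, I/O yield, promote→Q0. Q0=[P1,P2] Q1=[] Q2=[]
t=25-26: P1@Q0 runs 1, rem=0, completes. Q0=[P2] Q1=[] Q2=[]
t=26-27: P2@Q0 runs 1, rem=3, I/O yield, promote→Q0. Q0=[P2] Q1=[] Q2=[]
t=27-28: P2@Q0 runs 1, rem=2, I/O yield, promote→Q0. Q0=[P2] Q1=[] Q2=[]
t=28-29: P2@Q0 runs 1, rem=1, I/O yield, promote→Q0. Q0=[P2] Q1=[] Q2=[]
t=29-30: P2@Q0 runs 1, rem=0, completes. Q0=[] Q1=[] Q2=[]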